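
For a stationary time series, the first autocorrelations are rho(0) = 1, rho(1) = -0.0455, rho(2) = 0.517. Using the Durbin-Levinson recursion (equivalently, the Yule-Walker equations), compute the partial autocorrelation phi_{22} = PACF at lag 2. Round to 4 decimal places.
\phi_{22} = 0.5160

The PACF at lag k is phi_{kk}, the last component of the solution
to the Yule-Walker system G_k phi = r_k where
  (G_k)_{ij} = rho(|i - j|), (r_k)_i = rho(i), i,j = 1..k.
Equivalently, Durbin-Levinson gives phi_{kk} iteratively:
  phi_{11} = rho(1)
  phi_{kk} = [rho(k) - sum_{j=1..k-1} phi_{k-1,j} rho(k-j)]
            / [1 - sum_{j=1..k-1} phi_{k-1,j} rho(j)],
  phi_{k,j} = phi_{k-1,j} - phi_{kk} phi_{k-1,k-j},  j = 1..k-1.
Step k = 1:
  phi_11 = rho(1) = -0.0455.
Step k = 2:
  phi_22 = [rho(2) - phi_11 rho(1)] / [1 - phi_11 rho(1)] = [0.517 - (-0.0455)(-0.0455)] / [1 - (-0.0455)(-0.0455)]
         = 0.51492975 / 0.99792975 = 0.516.
Therefore phi_{22} = 0.5160.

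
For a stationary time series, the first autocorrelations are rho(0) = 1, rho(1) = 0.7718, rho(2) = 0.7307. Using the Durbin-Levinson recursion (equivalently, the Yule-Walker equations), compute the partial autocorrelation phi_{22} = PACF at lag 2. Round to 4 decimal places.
\phi_{22} = 0.3340

The PACF at lag k is phi_{kk}, the last component of the solution
to the Yule-Walker system G_k phi = r_k where
  (G_k)_{ij} = rho(|i - j|), (r_k)_i = rho(i), i,j = 1..k.
Equivalently, Durbin-Levinson gives phi_{kk} iteratively:
  phi_{11} = rho(1)
  phi_{kk} = [rho(k) - sum_{j=1..k-1} phi_{k-1,j} rho(k-j)]
            / [1 - sum_{j=1..k-1} phi_{k-1,j} rho(j)],
  phi_{k,j} = phi_{k-1,j} - phi_{kk} phi_{k-1,k-j},  j = 1..k-1.
Step k = 1:
  phi_11 = rho(1) = 0.7718.
Step k = 2:
  phi_22 = [rho(2) - phi_11 rho(1)] / [1 - phi_11 rho(1)] = [0.7307 - (0.7718)(0.7718)] / [1 - (0.7718)(0.7718)]
         = 0.13502476 / 0.40432476 = 0.334.
Therefore phi_{22} = 0.3340.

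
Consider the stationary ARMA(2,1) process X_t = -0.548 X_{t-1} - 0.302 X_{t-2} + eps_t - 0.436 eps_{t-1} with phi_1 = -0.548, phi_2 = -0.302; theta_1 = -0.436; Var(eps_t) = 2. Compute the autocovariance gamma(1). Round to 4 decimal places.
\gamma(1) = -2.4225

Multiply the model equation by X_{t-k} and take expectations. With theta_0 = psi_0 = 1 and psi_j the MA(infinity) weights, this gives
  gamma(k) - sum_i phi_i gamma(k-i) = c_k,
  c_k = sigma^2 * sum_{j=k..q} theta_j psi_{j-k}   (c_k = 0 for k > q),
using gamma(-m) = gamma(m).
psi-weights needed (psi_j = theta_j + sum_i phi_i psi_{j-i}):
  psi_1 = theta_1 + phi_1 = -0.436 + (-0.548) = -0.984
Right-hand sides:
  c_0 = sigma^2 (1 + theta_1 psi_1) = 2 * (1 + (-0.436)(-0.984)) = 2 * 1.429024 = 2.858048
  c_1 = sigma^2 theta_1 = 2 * (-0.436) = -0.872
  c_2 = 0
Equations for k = 0, 1, 2 (AR order 2, c_2 = 0):
  (E0) gamma(0) = phi_1 gamma(1) + phi_2 gamma(2) + c_0
  (E1) gamma(1) = phi_1 gamma(0) + phi_2 gamma(1) + c_1
  (E2) gamma(2) = phi_1 gamma(1) + phi_2 gamma(0)
From (E1): gamma(1) = A gamma(0) + B with
  A = phi_1 / (1 - phi_2) = -0.548 / 1.302 = -0.420891,   B = c_1 / (1 - phi_2) = -0.872 / 1.302 = -0.669739.
Insert (E2) into (E0): gamma(0) (1 - phi_2^2) = phi_1 (1 + phi_2) gamma(1) + c_0.
  phi_1 (1 + phi_2) = (-0.548)(0.698) = -0.382504,   1 - phi_2^2 = 0.908796.
Replace gamma(1) by A gamma(0) + B and collect gamma(0):
  gamma(0) [0.908796 - (-0.382504)(-0.420891)] = (-0.382504)(-0.669739) + 2.858048
  gamma(0) * 0.747804 = 3.114226
  gamma(0) = 3.114226 / 0.747804 = 4.164497.
  gamma(1) = A gamma(0) + B = (-0.420891)(4.164497) + (-0.669739) = -2.422538.
Therefore gamma(1) = -2.4225 (to 4 decimal places).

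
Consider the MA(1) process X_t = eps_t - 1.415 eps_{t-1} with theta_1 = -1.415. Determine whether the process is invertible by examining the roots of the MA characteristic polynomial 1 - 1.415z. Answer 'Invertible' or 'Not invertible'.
\text{Not invertible}

The MA(q) characteristic polynomial is P(z) = 1 - 1.415z.
Invertibility requires all roots to lie outside the unit circle, i.e. |z| > 1 for every root.
This is linear in z: 1 + (-1.415) z = 0  =>  z = -1/(-1.415) = 0.706714,  |z| = 0.706714.
Moduli of all roots: 0.7067.
All moduli strictly greater than 1? No.
Verdict: Not invertible.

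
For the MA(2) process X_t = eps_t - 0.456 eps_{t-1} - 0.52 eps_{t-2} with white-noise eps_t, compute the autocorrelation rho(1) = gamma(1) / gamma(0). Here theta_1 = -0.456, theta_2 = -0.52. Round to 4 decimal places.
\rho(1) = -0.1481

For an MA(q) process with theta_0 = 1, the autocovariance is
  gamma(k) = sigma^2 * sum_{i=0..q-k} theta_i * theta_{i+k},
and rho(k) = gamma(k) / gamma(0). Sigma^2 cancels.
  numerator   = (1)*(-0.456) + (-0.456)*(-0.52) = -0.21888.
  denominator = (1)^2 + (-0.456)^2 + (-0.52)^2 = 1.478336.
  rho(1) = -0.21888 / 1.478336 = -0.1481.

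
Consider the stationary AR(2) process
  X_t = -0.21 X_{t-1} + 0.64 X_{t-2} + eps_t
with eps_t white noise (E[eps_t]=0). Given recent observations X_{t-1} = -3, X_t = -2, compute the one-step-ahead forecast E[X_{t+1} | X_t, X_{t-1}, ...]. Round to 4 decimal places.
E[X_{t+1} \mid \mathcal F_t] = -1.5000

For an AR(p) model X_t = c + sum_i phi_i X_{t-i} + eps_t, the
one-step-ahead conditional mean is
  E[X_{t+1} | X_t, ...] = c + sum_i phi_i X_{t+1-i}.
Substitute known values:
  E[X_{t+1} | ...] = (-0.21) * (-2) + (0.64) * (-3)
                   = -1.5000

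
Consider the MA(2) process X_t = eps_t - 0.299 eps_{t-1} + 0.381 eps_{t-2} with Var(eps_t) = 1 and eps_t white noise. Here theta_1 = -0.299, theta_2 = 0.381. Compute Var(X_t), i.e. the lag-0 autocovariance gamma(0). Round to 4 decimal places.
\gamma(0) = 1.2346

For an MA(q) process X_t = eps_t + sum_i theta_i eps_{t-i} with
Var(eps_t) = sigma^2, the variance is
  gamma(0) = sigma^2 * (1 + sum_i theta_i^2).
  sum_i theta_i^2 = (-0.299)^2 + (0.381)^2 = 0.089401 + 0.145161 = 0.234562.
  gamma(0) = 1 * (1 + 0.234562) = 1 * 1.234562 = 1.234562, which rounds to 1.2346.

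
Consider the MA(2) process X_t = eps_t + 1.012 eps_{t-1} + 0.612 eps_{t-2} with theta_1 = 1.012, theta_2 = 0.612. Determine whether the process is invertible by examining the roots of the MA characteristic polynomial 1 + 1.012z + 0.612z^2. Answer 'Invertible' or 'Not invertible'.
\text{Invertible}

The MA(q) characteristic polynomial is P(z) = 1 + 1.012z + 0.612z^2.
Invertibility requires all roots to lie outside the unit circle, i.e. |z| > 1 for every root.
Set 1 + (1.012) z + (0.612) z^2 = 0, i.e. a z^2 + b z + c = 0 with a = 0.612, b = 1.012, c = 1.
Discriminant D = b^2 - 4ac = (1.012)^2 - 4*(0.612)*1 = 1.024144 - (2.448) = -1.423856.
D < 0, so the roots are the complex-conjugate pair z = (-b +/- i sqrt(-D)) / (2a) = -0.8268 +/- 0.9749i.
For a conjugate pair |z|^2 = z * conj(z) = (product of roots) = c/a = 1/(0.612) = 1.633987, so |z| = sqrt(1.633987) = 1.2783 for both roots.
Moduli of all roots: 1.2783, 1.2783.
All moduli strictly greater than 1? Yes.
Verdict: Invertible.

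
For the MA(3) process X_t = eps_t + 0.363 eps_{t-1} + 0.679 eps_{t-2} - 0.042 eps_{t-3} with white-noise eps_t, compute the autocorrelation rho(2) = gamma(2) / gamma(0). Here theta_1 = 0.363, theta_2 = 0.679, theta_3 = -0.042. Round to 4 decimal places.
\rho(2) = 0.4163

For an MA(q) process with theta_0 = 1, the autocovariance is
  gamma(k) = sigma^2 * sum_{i=0..q-k} theta_i * theta_{i+k},
and rho(k) = gamma(k) / gamma(0). Sigma^2 cancels.
  numerator   = (1)*(0.679) + (0.363)*(-0.042) = 0.663754.
  denominator = (1)^2 + (0.363)^2 + (0.679)^2 + (-0.042)^2 = 1.594574.
  rho(2) = 0.663754 / 1.594574 = 0.4163.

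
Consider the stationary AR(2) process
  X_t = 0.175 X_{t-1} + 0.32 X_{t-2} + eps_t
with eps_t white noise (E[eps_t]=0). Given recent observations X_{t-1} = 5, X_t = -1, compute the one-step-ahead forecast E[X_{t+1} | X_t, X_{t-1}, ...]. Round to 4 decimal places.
E[X_{t+1} \mid \mathcal F_t] = 1.4250

For an AR(p) model X_t = c + sum_i phi_i X_{t-i} + eps_t, the
one-step-ahead conditional mean is
  E[X_{t+1} | X_t, ...] = c + sum_i phi_i X_{t+1-i}.
Substitute known values:
  E[X_{t+1} | ...] = (0.175) * (-1) + (0.32) * (5)
                   = 1.4250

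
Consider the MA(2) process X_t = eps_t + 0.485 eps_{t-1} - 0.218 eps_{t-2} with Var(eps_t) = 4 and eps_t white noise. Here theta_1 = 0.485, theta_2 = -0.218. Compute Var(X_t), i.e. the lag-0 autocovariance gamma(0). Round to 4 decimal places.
\gamma(0) = 5.1310

For an MA(q) process X_t = eps_t + sum_i theta_i eps_{t-i} with
Var(eps_t) = sigma^2, the variance is
  gamma(0) = sigma^2 * (1 + sum_i theta_i^2).
  sum_i theta_i^2 = (0.485)^2 + (-0.218)^2 = 0.235225 + 0.047524 = 0.282749.
  gamma(0) = 4 * (1 + 0.282749) = 4 * 1.282749 = 5.130996, which rounds to 5.1310.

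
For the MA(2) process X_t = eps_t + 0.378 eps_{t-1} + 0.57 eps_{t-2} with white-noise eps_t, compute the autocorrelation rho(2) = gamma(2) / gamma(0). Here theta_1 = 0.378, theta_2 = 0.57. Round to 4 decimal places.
\rho(2) = 0.3883

For an MA(q) process with theta_0 = 1, the autocovariance is
  gamma(k) = sigma^2 * sum_{i=0..q-k} theta_i * theta_{i+k},
and rho(k) = gamma(k) / gamma(0). Sigma^2 cancels.
  numerator   = (1)*(0.57) = 0.57.
  denominator = (1)^2 + (0.378)^2 + (0.57)^2 = 1.467784.
  rho(2) = 0.57 / 1.467784 = 0.3883.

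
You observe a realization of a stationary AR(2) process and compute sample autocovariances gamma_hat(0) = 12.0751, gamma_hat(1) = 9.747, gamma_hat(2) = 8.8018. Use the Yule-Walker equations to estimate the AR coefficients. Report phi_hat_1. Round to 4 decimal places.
\hat\phi_{1} = 0.6280

The Yule-Walker equations for an AR(p) process read, in matrix form,
  Gamma_p phi = r_p,   with   (Gamma_p)_{ij} = gamma(|i - j|),
                       (r_p)_i = gamma(i),   i,j = 1..p.
Substitute the sample gammas (Toeplitz matrix and right-hand side of size 2):
  Gamma_p = [[12.0751, 9.747], [9.747, 12.0751]]
  r_p     = [9.747, 8.8018]
Written out:
  12.0751 phi_1 + 9.747 phi_2 = 9.747
  9.747 phi_1 + 12.0751 phi_2 = 8.8018
Solve by Cramer's rule:
  det = gamma(0)^2 - gamma(1)^2 = (12.0751)^2 - (9.747)^2 = 145.80804001 - 95.004009 = 50.80403101
  phi_hat_1 = [gamma(1) gamma(0) - gamma(1) gamma(2)] / det = [(9.747)(12.0751) - (9.747)(8.8018)] / 50.80403101 = 31.9048551 / 50.80403101 = 0.628
  phi_hat_2 = [gamma(0) gamma(2) - gamma(1)^2] / det = [(12.0751)(8.8018) - (9.747)^2] / 50.80403101 = 11.27860618 / 50.80403101 = 0.222
So phi_hat = [0.6280, 0.2220].
Therefore phi_hat_1 = 0.6280.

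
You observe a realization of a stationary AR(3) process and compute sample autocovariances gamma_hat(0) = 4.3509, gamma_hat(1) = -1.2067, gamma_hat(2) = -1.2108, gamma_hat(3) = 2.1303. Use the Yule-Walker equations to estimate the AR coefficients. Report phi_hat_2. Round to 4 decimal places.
\hat\phi_{2} = -0.2500

The Yule-Walker equations for an AR(p) process read, in matrix form,
  Gamma_p phi = r_p,   with   (Gamma_p)_{ij} = gamma(|i - j|),
                       (r_p)_i = gamma(i),   i,j = 1..p.
Substitute the sample gammas (Toeplitz matrix and right-hand side of size 3):
  Gamma_p = [[4.3509, -1.2067, -1.2108], [-1.2067, 4.3509, -1.2067], [-1.2108, -1.2067, 4.3509]]
  r_p     = [-1.2067, -1.2108, 2.1303]
Written out (R1..R3):
  (R1) 4.3509 phi_1 - 1.2067 phi_2 - 1.2108 phi_3 = -1.2067
  (R2) -1.2067 phi_1 + 4.3509 phi_2 - 1.2067 phi_3 = -1.2108
  (R3) -1.2108 phi_1 - 1.2067 phi_2 + 4.3509 phi_3 = 2.1303
Gaussian elimination:
  R2 <- R2 - (-1.2067/4.3509) R1 = R2 - (-0.277345) R1:  4.016228 phi_2 - 1.542509 phi_3 = -1.545472
  R3 <- R3 - (-1.2108/4.3509) R1 = R3 - (-0.278287) R1:  -1.542509 phi_2 + 4.01395 phi_3 = 1.794491
  R3 <- R3 - (-1.542509/4.016228) R2 = R3 - (-0.384069) R2:  3.42152 phi_3 = 1.200923
Back-substitution:
  phi_hat_3 = 1.200923 / 3.42152 = 0.350991
  phi_hat_2 = (-1.545472 - (-1.542509)(0.350991)) / 4.016228 = -0.250002
  phi_hat_1 = (-1.2067 - (-1.2067)(-0.250002) - (-1.2108)(0.350991)) / 4.3509 = -0.249005
So phi_hat = [-0.2490, -0.2500, 0.3510].
Therefore phi_hat_2 = -0.2500.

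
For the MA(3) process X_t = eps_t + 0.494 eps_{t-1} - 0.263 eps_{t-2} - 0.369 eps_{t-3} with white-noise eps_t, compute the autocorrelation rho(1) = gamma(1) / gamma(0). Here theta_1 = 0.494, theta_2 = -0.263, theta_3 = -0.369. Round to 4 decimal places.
\rho(1) = 0.3182

For an MA(q) process with theta_0 = 1, the autocovariance is
  gamma(k) = sigma^2 * sum_{i=0..q-k} theta_i * theta_{i+k},
and rho(k) = gamma(k) / gamma(0). Sigma^2 cancels.
  numerator   = (1)*(0.494) + (0.494)*(-0.263) + (-0.263)*(-0.369) = 0.461125.
  denominator = (1)^2 + (0.494)^2 + (-0.263)^2 + (-0.369)^2 = 1.449366.
  rho(1) = 0.461125 / 1.449366 = 0.3182.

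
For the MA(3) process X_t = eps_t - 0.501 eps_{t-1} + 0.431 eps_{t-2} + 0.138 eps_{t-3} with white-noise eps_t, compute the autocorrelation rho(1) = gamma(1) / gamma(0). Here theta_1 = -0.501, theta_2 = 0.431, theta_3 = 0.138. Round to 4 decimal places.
\rho(1) = -0.4516

For an MA(q) process with theta_0 = 1, the autocovariance is
  gamma(k) = sigma^2 * sum_{i=0..q-k} theta_i * theta_{i+k},
and rho(k) = gamma(k) / gamma(0). Sigma^2 cancels.
  numerator   = (1)*(-0.501) + (-0.501)*(0.431) + (0.431)*(0.138) = -0.657453.
  denominator = (1)^2 + (-0.501)^2 + (0.431)^2 + (0.138)^2 = 1.455806.
  rho(1) = -0.657453 / 1.455806 = -0.4516.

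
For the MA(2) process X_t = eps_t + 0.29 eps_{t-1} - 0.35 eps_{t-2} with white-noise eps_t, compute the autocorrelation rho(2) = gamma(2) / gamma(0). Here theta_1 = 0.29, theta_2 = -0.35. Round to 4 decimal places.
\rho(2) = -0.2901

For an MA(q) process with theta_0 = 1, the autocovariance is
  gamma(k) = sigma^2 * sum_{i=0..q-k} theta_i * theta_{i+k},
and rho(k) = gamma(k) / gamma(0). Sigma^2 cancels.
  numerator   = (1)*(-0.35) = -0.35.
  denominator = (1)^2 + (0.29)^2 + (-0.35)^2 = 1.2066.
  rho(2) = -0.35 / 1.2066 = -0.2901.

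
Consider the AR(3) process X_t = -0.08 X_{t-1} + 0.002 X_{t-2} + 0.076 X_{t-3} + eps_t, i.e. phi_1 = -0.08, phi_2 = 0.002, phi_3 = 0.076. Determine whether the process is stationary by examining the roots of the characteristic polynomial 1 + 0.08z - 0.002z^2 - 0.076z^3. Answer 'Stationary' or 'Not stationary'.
\text{Stationary}

The AR(p) characteristic polynomial is P(z) = 1 + 0.08z - 0.002z^2 - 0.076z^3.
Stationarity requires all roots to lie outside the unit circle, i.e. |z| > 1 for every root.
Degree 3: look for a simple real root z0 first, then factor out (1 - z/z0) and solve the remaining quadratic.
Testing z0 = 2.5: P(2.5) = 1 + (0.08)(2.5) + (-0.002)(2.5)^2 + (-0.076)(2.5)^3
  = 1 + (0.2) + (-0.0125) + (-1.1875) = 0.  So z_0 = 2.5 is a root, |z_0| = 2.5.
Divide out the factor (1 - 0.4 z) = (1 - z/z0) (since 1/z0 = 0.4):
  P(z) = (1 - 0.4 z)(1 + (0.48) z + (0.19) z^2)
  [check: z-coef 0.48 - (0.4) = 0.08; z^2-coef 0.19 - (0.4)(0.48) = -0.002; z^3-coef -(0.4)(0.19) = -0.076.]
Remaining roots from the quadratic factor 1 + (0.48) z + (0.19) z^2:
  Set 1 + (0.48) z + (0.19) z^2 = 0, i.e. a z^2 + b z + c = 0 with a = 0.19, b = 0.48, c = 1.
  Discriminant D = b^2 - 4ac = (0.48)^2 - 4*(0.19)*1 = 0.2304 - (0.76) = -0.5296.
  D < 0, so the roots are the complex-conjugate pair z = (-b +/- i sqrt(-D)) / (2a) = -1.2632 +/- 1.9151i.
  For a conjugate pair |z|^2 = z * conj(z) = (product of roots) = c/a = 1/(0.19) = 5.263158, so |z| = sqrt(5.263158) = 2.2942 for both roots.
Moduli of all roots: 2.5000, 2.2942, 2.2942.
All moduli strictly greater than 1? Yes.
Verdict: Stationary.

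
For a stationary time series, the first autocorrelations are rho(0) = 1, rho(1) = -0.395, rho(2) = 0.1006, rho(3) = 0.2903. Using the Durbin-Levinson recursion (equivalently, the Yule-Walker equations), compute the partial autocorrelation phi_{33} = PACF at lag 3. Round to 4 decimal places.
\phi_{33} = 0.3650

The PACF at lag k is phi_{kk}, the last component of the solution
to the Yule-Walker system G_k phi = r_k where
  (G_k)_{ij} = rho(|i - j|), (r_k)_i = rho(i), i,j = 1..k.
Equivalently, Durbin-Levinson gives phi_{kk} iteratively:
  phi_{11} = rho(1)
  phi_{kk} = [rho(k) - sum_{j=1..k-1} phi_{k-1,j} rho(k-j)]
            / [1 - sum_{j=1..k-1} phi_{k-1,j} rho(j)],
  phi_{k,j} = phi_{k-1,j} - phi_{kk} phi_{k-1,k-j},  j = 1..k-1.
Step k = 1:
  phi_11 = rho(1) = -0.395.
Step k = 2:
  phi_22 = [rho(2) - phi_11 rho(1)] / [1 - phi_11 rho(1)] = [0.1006 - (-0.395)(-0.395)] / [1 - (-0.395)(-0.395)]
         = -0.055425 / 0.843975 = -0.065671.
  Update: phi_21 = phi_11 - phi_22 phi_11 = -0.395 - (-0.065671)(-0.395) = -0.42094.
Step k = 3:
  phi_33 = [rho(3) - phi_21 rho(2) - phi_22 rho(1)] / [1 - phi_21 rho(1) - phi_22 rho(2)]
    numerator   = 0.2903 - (-0.42094)(0.1006) - (-0.065671)(-0.395) = 0.30670639
    denominator = 1 - (-0.42094)(-0.395) - (-0.065671)(0.1006) = 0.84033516
  phi_33 = 0.30670639 / 0.84033516 = 0.365.
Therefore phi_{33} = 0.3650.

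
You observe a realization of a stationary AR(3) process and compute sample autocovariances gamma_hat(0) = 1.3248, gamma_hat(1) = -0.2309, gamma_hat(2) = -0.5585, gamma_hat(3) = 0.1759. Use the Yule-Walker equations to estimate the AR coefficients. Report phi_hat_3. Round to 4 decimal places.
\hat\phi_{3} = -0.0740

The Yule-Walker equations for an AR(p) process read, in matrix form,
  Gamma_p phi = r_p,   with   (Gamma_p)_{ij} = gamma(|i - j|),
                       (r_p)_i = gamma(i),   i,j = 1..p.
Substitute the sample gammas (Toeplitz matrix and right-hand side of size 3):
  Gamma_p = [[1.3248, -0.2309, -0.5585], [-0.2309, 1.3248, -0.2309], [-0.5585, -0.2309, 1.3248]]
  r_p     = [-0.2309, -0.5585, 0.1759]
Written out (R1..R3):
  (R1) 1.3248 phi_1 - 0.2309 phi_2 - 0.5585 phi_3 = -0.2309
  (R2) -0.2309 phi_1 + 1.3248 phi_2 - 0.2309 phi_3 = -0.5585
  (R3) -0.5585 phi_1 - 0.2309 phi_2 + 1.3248 phi_3 = 0.1759
Gaussian elimination:
  R2 <- R2 - (-0.2309/1.3248) R1 = R2 - (-0.17429) R1:  1.284556 phi_2 - 0.328241 phi_3 = -0.598744
  R3 <- R3 - (-0.5585/1.3248) R1 = R3 - (-0.421573) R1:  -0.328241 phi_2 + 1.089351 phi_3 = 0.078559
  R3 <- R3 - (-0.328241/1.284556) R2 = R3 - (-0.255529) R2:  1.005476 phi_3 = -0.074438
Back-substitution:
  phi_hat_3 = -0.074438 / 1.005476 = -0.074032
  phi_hat_2 = (-0.598744 - (-0.328241)(-0.074032)) / 1.284556 = -0.485027
  phi_hat_1 = (-0.2309 - (-0.2309)(-0.485027) - (-0.5585)(-0.074032)) / 1.3248 = -0.290036
So phi_hat = [-0.2900, -0.4850, -0.0740].
Therefore phi_hat_3 = -0.0740.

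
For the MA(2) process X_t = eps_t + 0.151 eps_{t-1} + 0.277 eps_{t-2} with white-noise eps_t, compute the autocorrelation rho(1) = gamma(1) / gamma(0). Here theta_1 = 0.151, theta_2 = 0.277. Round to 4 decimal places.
\rho(1) = 0.1754

For an MA(q) process with theta_0 = 1, the autocovariance is
  gamma(k) = sigma^2 * sum_{i=0..q-k} theta_i * theta_{i+k},
and rho(k) = gamma(k) / gamma(0). Sigma^2 cancels.
  numerator   = (1)*(0.151) + (0.151)*(0.277) = 0.192827.
  denominator = (1)^2 + (0.151)^2 + (0.277)^2 = 1.09953.
  rho(1) = 0.192827 / 1.09953 = 0.1754.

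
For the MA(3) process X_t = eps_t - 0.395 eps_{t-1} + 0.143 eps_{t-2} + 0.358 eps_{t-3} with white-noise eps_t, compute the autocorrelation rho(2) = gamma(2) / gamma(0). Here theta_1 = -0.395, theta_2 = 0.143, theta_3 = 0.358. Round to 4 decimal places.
\rho(2) = 0.0012

For an MA(q) process with theta_0 = 1, the autocovariance is
  gamma(k) = sigma^2 * sum_{i=0..q-k} theta_i * theta_{i+k},
and rho(k) = gamma(k) / gamma(0). Sigma^2 cancels.
  numerator   = (1)*(0.143) + (-0.395)*(0.358) = 0.00159.
  denominator = (1)^2 + (-0.395)^2 + (0.143)^2 + (0.358)^2 = 1.304638.
  rho(2) = 0.00159 / 1.304638 = 0.0012.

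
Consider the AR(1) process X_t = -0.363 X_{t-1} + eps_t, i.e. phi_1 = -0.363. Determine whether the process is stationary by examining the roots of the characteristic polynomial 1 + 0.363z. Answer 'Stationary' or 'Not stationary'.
\text{Stationary}

The AR(p) characteristic polynomial is P(z) = 1 + 0.363z.
Stationarity requires all roots to lie outside the unit circle, i.e. |z| > 1 for every root.
This is linear in z: 1 + (0.363) z = 0  =>  z = -1/(0.363) = -2.754821,  |z| = 2.754821.
Moduli of all roots: 2.7548.
All moduli strictly greater than 1? Yes.
Verdict: Stationary.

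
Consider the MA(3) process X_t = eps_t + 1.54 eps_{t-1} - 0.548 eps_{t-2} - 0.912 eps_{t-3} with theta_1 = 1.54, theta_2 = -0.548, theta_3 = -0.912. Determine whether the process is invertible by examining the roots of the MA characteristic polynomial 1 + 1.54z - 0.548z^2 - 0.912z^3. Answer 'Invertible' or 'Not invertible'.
\text{Not invertible}

The MA(q) characteristic polynomial is P(z) = 1 + 1.54z - 0.548z^2 - 0.912z^3.
Invertibility requires all roots to lie outside the unit circle, i.e. |z| > 1 for every root.
Degree 3: look for a simple real root z0 first, then factor out (1 - z/z0) and solve the remaining quadratic.
Testing z0 = -1.25: P(-1.25) = 1 + (1.54)(-1.25) + (-0.548)(-1.25)^2 + (-0.912)(-1.25)^3
  = 1 + (-1.925) + (-0.85625) + (1.78125) = 0.  So z_0 = -1.25 is a root, |z_0| = 1.25.
Divide out the factor (1 + 0.8 z) = (1 - z/z0) (since 1/z0 = -0.8):
  P(z) = (1 + 0.8 z)(1 + (0.74) z + (-1.14) z^2)
  [check: z-coef 0.74 - (-0.8) = 1.54; z^2-coef -1.14 - (-0.8)(0.74) = -0.548; z^3-coef -(-0.8)(-1.14) = -0.912.]
Remaining roots from the quadratic factor 1 + (0.74) z + (-1.14) z^2:
  Set 1 + (0.74) z + (-1.14) z^2 = 0, i.e. a z^2 + b z + c = 0 with a = -1.14, b = 0.74, c = 1.
  Discriminant D = b^2 - 4ac = (0.74)^2 - 4*(-1.14)*1 = 0.5476 - (-4.56) = 5.1076.
  D >= 0, so the roots are real: z = (-b +/- sqrt(D)) / (2a) = (-0.74 +/- 2.26) / (-2.28).
    z_1 = (-0.74 + 2.26) / (-2.28) = -0.6667,   |z_1| = 0.6667.
    z_2 = (-0.74 - 2.26) / (-2.28) = 1.3158,   |z_2| = 1.3158.
Moduli of all roots: 1.2500, 0.6667, 1.3158.
All moduli strictly greater than 1? No.
Verdict: Not invertible.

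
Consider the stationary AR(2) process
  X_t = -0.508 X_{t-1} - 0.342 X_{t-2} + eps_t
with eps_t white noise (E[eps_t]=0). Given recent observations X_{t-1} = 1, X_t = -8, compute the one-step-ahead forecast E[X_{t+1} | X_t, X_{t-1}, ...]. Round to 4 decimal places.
E[X_{t+1} \mid \mathcal F_t] = 3.7220

For an AR(p) model X_t = c + sum_i phi_i X_{t-i} + eps_t, the
one-step-ahead conditional mean is
  E[X_{t+1} | X_t, ...] = c + sum_i phi_i X_{t+1-i}.
Substitute known values:
  E[X_{t+1} | ...] = (-0.508) * (-8) + (-0.342) * (1)
                   = 3.7220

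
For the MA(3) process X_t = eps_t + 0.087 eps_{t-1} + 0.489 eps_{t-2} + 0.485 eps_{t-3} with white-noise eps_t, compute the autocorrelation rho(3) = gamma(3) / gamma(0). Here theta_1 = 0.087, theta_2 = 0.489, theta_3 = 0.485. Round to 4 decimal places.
\rho(3) = 0.3273

For an MA(q) process with theta_0 = 1, the autocovariance is
  gamma(k) = sigma^2 * sum_{i=0..q-k} theta_i * theta_{i+k},
and rho(k) = gamma(k) / gamma(0). Sigma^2 cancels.
  numerator   = (1)*(0.485) = 0.485.
  denominator = (1)^2 + (0.087)^2 + (0.489)^2 + (0.485)^2 = 1.481915.
  rho(3) = 0.485 / 1.481915 = 0.3273.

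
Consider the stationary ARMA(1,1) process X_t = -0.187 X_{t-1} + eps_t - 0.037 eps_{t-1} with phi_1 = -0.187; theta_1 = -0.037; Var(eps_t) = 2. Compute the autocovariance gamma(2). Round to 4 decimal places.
\gamma(2) = 0.0874

Multiply the model equation by X_{t-k} and take expectations. With theta_0 = psi_0 = 1 and psi_j the MA(infinity) weights, this gives
  gamma(k) - sum_i phi_i gamma(k-i) = c_k,
  c_k = sigma^2 * sum_{j=k..q} theta_j psi_{j-k}   (c_k = 0 for k > q),
using gamma(-m) = gamma(m).
psi-weights needed (psi_j = theta_j + sum_i phi_i psi_{j-i}):
  psi_1 = theta_1 + phi_1 = -0.037 + (-0.187) = -0.224
Right-hand sides:
  c_0 = sigma^2 (1 + theta_1 psi_1) = 2 * (1 + (-0.037)(-0.224)) = 2 * 1.008288 = 2.016576
  c_1 = sigma^2 theta_1 = 2 * (-0.037) = -0.074
  c_2 = 0
Equations for k = 0 and k = 1 (AR order 1):
  gamma(0) = phi_1 gamma(1) + c_0
  gamma(1) = phi_1 gamma(0) + c_1
Substituting the second into the first: gamma(0) (1 - phi_1^2) = c_0 + phi_1 c_1, so
  gamma(0) = (c_0 + phi_1 c_1) / (1 - phi_1^2) = (2.016576 + (-0.187)(-0.074)) / (1 - (-0.187)^2) = 2.030414 / 0.965031 = 2.103988.
  gamma(1) = phi_1 gamma(0) + c_1 = (-0.187)(2.103988) + (-0.074) = -0.467446.
For k = 2 (> q): gamma(2) = phi_1 gamma(1) = (-0.187)(-0.467446) = 0.087412.
Therefore gamma(2) = 0.0874 (to 4 decimal places).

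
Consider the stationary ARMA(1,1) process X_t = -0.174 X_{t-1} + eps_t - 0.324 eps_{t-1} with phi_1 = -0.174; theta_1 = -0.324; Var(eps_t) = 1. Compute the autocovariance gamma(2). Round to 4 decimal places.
\gamma(2) = 0.0944

Multiply the model equation by X_{t-k} and take expectations. With theta_0 = psi_0 = 1 and psi_j the MA(infinity) weights, this gives
  gamma(k) - sum_i phi_i gamma(k-i) = c_k,
  c_k = sigma^2 * sum_{j=k..q} theta_j psi_{j-k}   (c_k = 0 for k > q),
using gamma(-m) = gamma(m).
psi-weights needed (psi_j = theta_j + sum_i phi_i psi_{j-i}):
  psi_1 = theta_1 + phi_1 = -0.324 + (-0.174) = -0.498
Right-hand sides:
  c_0 = sigma^2 (1 + theta_1 psi_1) = 1 * (1 + (-0.324)(-0.498)) = 1 * 1.161352 = 1.161352
  c_1 = sigma^2 theta_1 = 1 * (-0.324) = -0.324
  c_2 = 0
Equations for k = 0 and k = 1 (AR order 1):
  gamma(0) = phi_1 gamma(1) + c_0
  gamma(1) = phi_1 gamma(0) + c_1
Substituting the second into the first: gamma(0) (1 - phi_1^2) = c_0 + phi_1 c_1, so
  gamma(0) = (c_0 + phi_1 c_1) / (1 - phi_1^2) = (1.161352 + (-0.174)(-0.324)) / (1 - (-0.174)^2) = 1.217728 / 0.969724 = 1.255747.
  gamma(1) = phi_1 gamma(0) + c_1 = (-0.174)(1.255747) + (-0.324) = -0.5425.
For k = 2 (> q): gamma(2) = phi_1 gamma(1) = (-0.174)(-0.5425) = 0.094395.
Therefore gamma(2) = 0.0944 (to 4 decimal places).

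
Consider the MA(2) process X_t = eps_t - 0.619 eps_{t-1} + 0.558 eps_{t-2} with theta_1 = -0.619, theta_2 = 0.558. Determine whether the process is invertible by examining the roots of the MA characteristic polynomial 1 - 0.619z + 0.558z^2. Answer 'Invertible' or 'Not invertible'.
\text{Invertible}

The MA(q) characteristic polynomial is P(z) = 1 - 0.619z + 0.558z^2.
Invertibility requires all roots to lie outside the unit circle, i.e. |z| > 1 for every root.
Set 1 + (-0.619) z + (0.558) z^2 = 0, i.e. a z^2 + b z + c = 0 with a = 0.558, b = -0.619, c = 1.
Discriminant D = b^2 - 4ac = (-0.619)^2 - 4*(0.558)*1 = 0.383161 - (2.232) = -1.848839.
D < 0, so the roots are the complex-conjugate pair z = (-b +/- i sqrt(-D)) / (2a) = 0.5547 +/- 1.2184i.
For a conjugate pair |z|^2 = z * conj(z) = (product of roots) = c/a = 1/(0.558) = 1.792115, so |z| = sqrt(1.792115) = 1.3387 for both roots.
Moduli of all roots: 1.3387, 1.3387.
All moduli strictly greater than 1? Yes.
Verdict: Invertible.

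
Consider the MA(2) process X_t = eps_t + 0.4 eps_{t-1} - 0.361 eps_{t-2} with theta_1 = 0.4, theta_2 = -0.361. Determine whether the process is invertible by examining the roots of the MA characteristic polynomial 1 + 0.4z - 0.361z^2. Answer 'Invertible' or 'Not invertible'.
\text{Invertible}

The MA(q) characteristic polynomial is P(z) = 1 + 0.4z - 0.361z^2.
Invertibility requires all roots to lie outside the unit circle, i.e. |z| > 1 for every root.
Set 1 + (0.4) z + (-0.361) z^2 = 0, i.e. a z^2 + b z + c = 0 with a = -0.361, b = 0.4, c = 1.
Discriminant D = b^2 - 4ac = (0.4)^2 - 4*(-0.361)*1 = 0.16 - (-1.444) = 1.604.
D >= 0, so the roots are real: z = (-b +/- sqrt(D)) / (2a) = (-0.4 +/- 1.266491) / (-0.722).
  z_1 = (-0.4 + 1.266491) / (-0.722) = -1.2001,   |z_1| = 1.2001.
  z_2 = (-0.4 - 1.266491) / (-0.722) = 2.3082,   |z_2| = 2.3082.
Moduli of all roots: 1.2001, 2.3082.
All moduli strictly greater than 1? Yes.
Verdict: Invertible.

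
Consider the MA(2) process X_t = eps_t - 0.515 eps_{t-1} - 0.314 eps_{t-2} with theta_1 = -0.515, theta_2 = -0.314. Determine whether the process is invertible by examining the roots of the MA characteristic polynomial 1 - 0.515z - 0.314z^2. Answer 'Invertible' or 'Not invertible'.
\text{Invertible}

The MA(q) characteristic polynomial is P(z) = 1 - 0.515z - 0.314z^2.
Invertibility requires all roots to lie outside the unit circle, i.e. |z| > 1 for every root.
Set 1 + (-0.515) z + (-0.314) z^2 = 0, i.e. a z^2 + b z + c = 0 with a = -0.314, b = -0.515, c = 1.
Discriminant D = b^2 - 4ac = (-0.515)^2 - 4*(-0.314)*1 = 0.265225 - (-1.256) = 1.521225.
D >= 0, so the roots are real: z = (-b +/- sqrt(D)) / (2a) = (0.515 +/- 1.23338) / (-0.628).
  z_1 = (0.515 + 1.23338) / (-0.628) = -2.784,   |z_1| = 2.784.
  z_2 = (0.515 - 1.23338) / (-0.628) = 1.1439,   |z_2| = 1.1439.
Moduli of all roots: 2.7840, 1.1439.
All moduli strictly greater than 1? Yes.
Verdict: Invertible.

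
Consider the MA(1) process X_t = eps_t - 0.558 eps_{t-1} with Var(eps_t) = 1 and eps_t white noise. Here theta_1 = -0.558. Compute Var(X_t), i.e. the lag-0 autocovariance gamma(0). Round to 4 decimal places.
\gamma(0) = 1.3114

For an MA(q) process X_t = eps_t + sum_i theta_i eps_{t-i} with
Var(eps_t) = sigma^2, the variance is
  gamma(0) = sigma^2 * (1 + sum_i theta_i^2).
  sum_i theta_i^2 = (-0.558)^2 = 0.311364.
  gamma(0) = 1 * (1 + 0.311364) = 1 * 1.311364 = 1.311364, which rounds to 1.3114.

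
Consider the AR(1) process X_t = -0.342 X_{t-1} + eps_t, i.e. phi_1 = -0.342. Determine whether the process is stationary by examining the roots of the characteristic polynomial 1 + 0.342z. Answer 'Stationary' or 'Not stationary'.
\text{Stationary}

The AR(p) characteristic polynomial is P(z) = 1 + 0.342z.
Stationarity requires all roots to lie outside the unit circle, i.e. |z| > 1 for every root.
This is linear in z: 1 + (0.342) z = 0  =>  z = -1/(0.342) = -2.923977,  |z| = 2.923977.
Moduli of all roots: 2.9240.
All moduli strictly greater than 1? Yes.
Verdict: Stationary.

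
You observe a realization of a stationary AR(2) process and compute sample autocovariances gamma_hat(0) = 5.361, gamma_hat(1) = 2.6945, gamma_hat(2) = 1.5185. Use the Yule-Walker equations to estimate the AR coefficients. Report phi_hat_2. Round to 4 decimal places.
\hat\phi_{2} = 0.0410

The Yule-Walker equations for an AR(p) process read, in matrix form,
  Gamma_p phi = r_p,   with   (Gamma_p)_{ij} = gamma(|i - j|),
                       (r_p)_i = gamma(i),   i,j = 1..p.
Substitute the sample gammas (Toeplitz matrix and right-hand side of size 2):
  Gamma_p = [[5.361, 2.6945], [2.6945, 5.361]]
  r_p     = [2.6945, 1.5185]
Written out:
  5.361 phi_1 + 2.6945 phi_2 = 2.6945
  2.6945 phi_1 + 5.361 phi_2 = 1.5185
Solve by Cramer's rule:
  det = gamma(0)^2 - gamma(1)^2 = (5.361)^2 - (2.6945)^2 = 28.740321 - 7.26033025 = 21.47999075
  phi_hat_1 = [gamma(1) gamma(0) - gamma(1) gamma(2)] / det = [(2.6945)(5.361) - (2.6945)(1.5185)] / 21.47999075 = 10.35361625 / 21.47999075 = 0.482
  phi_hat_2 = [gamma(0) gamma(2) - gamma(1)^2] / det = [(5.361)(1.5185) - (2.6945)^2] / 21.47999075 = 0.88034825 / 21.47999075 = 0.041
So phi_hat = [0.4820, 0.0410].
Therefore phi_hat_2 = 0.0410.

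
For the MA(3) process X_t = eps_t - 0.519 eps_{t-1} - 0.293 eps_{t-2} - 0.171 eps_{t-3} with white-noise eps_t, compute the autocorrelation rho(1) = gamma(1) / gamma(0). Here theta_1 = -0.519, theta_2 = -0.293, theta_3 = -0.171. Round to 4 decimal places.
\rho(1) = -0.2288

For an MA(q) process with theta_0 = 1, the autocovariance is
  gamma(k) = sigma^2 * sum_{i=0..q-k} theta_i * theta_{i+k},
and rho(k) = gamma(k) / gamma(0). Sigma^2 cancels.
  numerator   = (1)*(-0.519) + (-0.519)*(-0.293) + (-0.293)*(-0.171) = -0.31683.
  denominator = (1)^2 + (-0.519)^2 + (-0.293)^2 + (-0.171)^2 = 1.384451.
  rho(1) = -0.31683 / 1.384451 = -0.2288.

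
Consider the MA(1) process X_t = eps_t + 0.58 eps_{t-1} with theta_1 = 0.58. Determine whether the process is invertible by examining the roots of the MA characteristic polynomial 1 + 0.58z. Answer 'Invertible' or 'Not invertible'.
\text{Invertible}

The MA(q) characteristic polynomial is P(z) = 1 + 0.58z.
Invertibility requires all roots to lie outside the unit circle, i.e. |z| > 1 for every root.
This is linear in z: 1 + (0.58) z = 0  =>  z = -1/(0.58) = -1.724138,  |z| = 1.724138.
Moduli of all roots: 1.7241.
All moduli strictly greater than 1? Yes.
Verdict: Invertible.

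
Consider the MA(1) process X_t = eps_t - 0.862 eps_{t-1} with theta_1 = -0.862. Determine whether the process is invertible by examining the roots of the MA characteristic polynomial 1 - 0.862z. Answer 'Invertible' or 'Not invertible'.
\text{Invertible}

The MA(q) characteristic polynomial is P(z) = 1 - 0.862z.
Invertibility requires all roots to lie outside the unit circle, i.e. |z| > 1 for every root.
This is linear in z: 1 + (-0.862) z = 0  =>  z = -1/(-0.862) = 1.160093,  |z| = 1.160093.
Moduli of all roots: 1.1601.
All moduli strictly greater than 1? Yes.
Verdict: Invertible.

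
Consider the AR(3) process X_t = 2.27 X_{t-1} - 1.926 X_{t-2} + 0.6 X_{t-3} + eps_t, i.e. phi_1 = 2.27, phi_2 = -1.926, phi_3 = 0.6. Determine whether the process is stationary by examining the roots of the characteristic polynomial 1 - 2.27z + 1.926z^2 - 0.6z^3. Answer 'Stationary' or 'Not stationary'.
\text{Stationary}

The AR(p) characteristic polynomial is P(z) = 1 - 2.27z + 1.926z^2 - 0.6z^3.
Stationarity requires all roots to lie outside the unit circle, i.e. |z| > 1 for every root.
Degree 3: look for a simple real root z0 first, then factor out (1 - z/z0) and solve the remaining quadratic.
Testing z0 = 1.25: P(1.25) = 1 + (-2.27)(1.25) + (1.926)(1.25)^2 + (-0.6)(1.25)^3
  = 1 + (-2.8375) + (3.009375) + (-1.171875) = 0.  So z_0 = 1.25 is a root, |z_0| = 1.25.
Divide out the factor (1 - 0.8 z) = (1 - z/z0) (since 1/z0 = 0.8):
  P(z) = (1 - 0.8 z)(1 + (-1.47) z + (0.75) z^2)
  [check: z-coef -1.47 - (0.8) = -2.27; z^2-coef 0.75 - (0.8)(-1.47) = 1.926; z^3-coef -(0.8)(0.75) = -0.6.]
Remaining roots from the quadratic factor 1 + (-1.47) z + (0.75) z^2:
  Set 1 + (-1.47) z + (0.75) z^2 = 0, i.e. a z^2 + b z + c = 0 with a = 0.75, b = -1.47, c = 1.
  Discriminant D = b^2 - 4ac = (-1.47)^2 - 4*(0.75)*1 = 2.1609 - (3) = -0.8391.
  D < 0, so the roots are the complex-conjugate pair z = (-b +/- i sqrt(-D)) / (2a) = 0.98 +/- 0.6107i.
  For a conjugate pair |z|^2 = z * conj(z) = (product of roots) = c/a = 1/(0.75) = 1.333333, so |z| = sqrt(1.333333) = 1.1547 for both roots.
Moduli of all roots: 1.2500, 1.1547, 1.1547.
All moduli strictly greater than 1? Yes.
Verdict: Stationary.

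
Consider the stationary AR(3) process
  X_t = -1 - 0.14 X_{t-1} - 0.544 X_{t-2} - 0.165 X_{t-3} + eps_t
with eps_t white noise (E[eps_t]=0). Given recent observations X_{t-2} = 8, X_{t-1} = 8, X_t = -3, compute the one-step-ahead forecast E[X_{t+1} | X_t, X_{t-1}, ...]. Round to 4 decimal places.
E[X_{t+1} \mid \mathcal F_t] = -6.2520

For an AR(p) model X_t = c + sum_i phi_i X_{t-i} + eps_t, the
one-step-ahead conditional mean is
  E[X_{t+1} | X_t, ...] = c + sum_i phi_i X_{t+1-i}.
Substitute known values:
  E[X_{t+1} | ...] = -1 + (-0.14) * (-3) + (-0.544) * (8) + (-0.165) * (8)
                   = -6.2520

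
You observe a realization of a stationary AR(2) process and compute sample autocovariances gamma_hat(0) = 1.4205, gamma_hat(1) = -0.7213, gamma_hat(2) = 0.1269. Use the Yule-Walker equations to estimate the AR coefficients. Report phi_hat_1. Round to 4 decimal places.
\hat\phi_{1} = -0.6231

The Yule-Walker equations for an AR(p) process read, in matrix form,
  Gamma_p phi = r_p,   with   (Gamma_p)_{ij} = gamma(|i - j|),
                       (r_p)_i = gamma(i),   i,j = 1..p.
Substitute the sample gammas (Toeplitz matrix and right-hand side of size 2):
  Gamma_p = [[1.4205, -0.7213], [-0.7213, 1.4205]]
  r_p     = [-0.7213, 0.1269]
Written out:
  1.4205 phi_1 - 0.7213 phi_2 = -0.7213
  -0.7213 phi_1 + 1.4205 phi_2 = 0.1269
Solve by Cramer's rule:
  det = gamma(0)^2 - gamma(1)^2 = (1.4205)^2 - (-0.7213)^2 = 2.01782025 - 0.52027369 = 1.49754656
  phi_hat_1 = [gamma(1) gamma(0) - gamma(1) gamma(2)] / det = [(-0.7213)(1.4205) - (-0.7213)(0.1269)] / 1.49754656 = -0.93307368 / 1.49754656 = -0.6231
  phi_hat_2 = [gamma(0) gamma(2) - gamma(1)^2] / det = [(1.4205)(0.1269) - (-0.7213)^2] / 1.49754656 = -0.34001224 / 1.49754656 = -0.227
So phi_hat = [-0.6231, -0.2270].
Therefore phi_hat_1 = -0.6231.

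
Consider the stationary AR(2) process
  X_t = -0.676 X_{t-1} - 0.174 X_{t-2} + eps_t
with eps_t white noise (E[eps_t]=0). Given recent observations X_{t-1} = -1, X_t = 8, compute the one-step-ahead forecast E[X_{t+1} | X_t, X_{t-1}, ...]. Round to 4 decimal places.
E[X_{t+1} \mid \mathcal F_t] = -5.2340

For an AR(p) model X_t = c + sum_i phi_i X_{t-i} + eps_t, the
one-step-ahead conditional mean is
  E[X_{t+1} | X_t, ...] = c + sum_i phi_i X_{t+1-i}.
Substitute known values:
  E[X_{t+1} | ...] = (-0.676) * (8) + (-0.174) * (-1)
                   = -5.2340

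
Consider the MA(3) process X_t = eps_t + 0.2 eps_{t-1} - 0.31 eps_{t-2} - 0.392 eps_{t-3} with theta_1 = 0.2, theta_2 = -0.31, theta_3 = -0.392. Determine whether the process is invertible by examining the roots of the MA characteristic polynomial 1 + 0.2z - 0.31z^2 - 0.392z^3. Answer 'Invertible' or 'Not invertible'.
\text{Invertible}

The MA(q) characteristic polynomial is P(z) = 1 + 0.2z - 0.31z^2 - 0.392z^3.
Invertibility requires all roots to lie outside the unit circle, i.e. |z| > 1 for every root.
Degree 3: look for a simple real root z0 first, then factor out (1 - z/z0) and solve the remaining quadratic.
Testing z0 = 1.25: P(1.25) = 1 + (0.2)(1.25) + (-0.31)(1.25)^2 + (-0.392)(1.25)^3
  = 1 + (0.25) + (-0.484375) + (-0.765625) = 0.  So z_0 = 1.25 is a root, |z_0| = 1.25.
Divide out the factor (1 - 0.8 z) = (1 - z/z0) (since 1/z0 = 0.8):
  P(z) = (1 - 0.8 z)(1 + (1) z + (0.49) z^2)
  [check: z-coef 1 - (0.8) = 0.2; z^2-coef 0.49 - (0.8)(1) = -0.31; z^3-coef -(0.8)(0.49) = -0.392.]
Remaining roots from the quadratic factor 1 + (1) z + (0.49) z^2:
  Set 1 + (1) z + (0.49) z^2 = 0, i.e. a z^2 + b z + c = 0 with a = 0.49, b = 1, c = 1.
  Discriminant D = b^2 - 4ac = (1)^2 - 4*(0.49)*1 = 1 - (1.96) = -0.96.
  D < 0, so the roots are the complex-conjugate pair z = (-b +/- i sqrt(-D)) / (2a) = -1.0204 +/- 0.9998i.
  For a conjugate pair |z|^2 = z * conj(z) = (product of roots) = c/a = 1/(0.49) = 2.040816, so |z| = sqrt(2.040816) = 1.4286 for both roots.
Moduli of all roots: 1.2500, 1.4286, 1.4286.
All moduli strictly greater than 1? Yes.
Verdict: Invertible.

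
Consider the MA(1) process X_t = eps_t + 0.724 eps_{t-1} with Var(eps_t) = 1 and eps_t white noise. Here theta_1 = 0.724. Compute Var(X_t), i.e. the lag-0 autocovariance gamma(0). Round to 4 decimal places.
\gamma(0) = 1.5242

For an MA(q) process X_t = eps_t + sum_i theta_i eps_{t-i} with
Var(eps_t) = sigma^2, the variance is
  gamma(0) = sigma^2 * (1 + sum_i theta_i^2).
  sum_i theta_i^2 = (0.724)^2 = 0.524176.
  gamma(0) = 1 * (1 + 0.524176) = 1 * 1.524176 = 1.524176, which rounds to 1.5242.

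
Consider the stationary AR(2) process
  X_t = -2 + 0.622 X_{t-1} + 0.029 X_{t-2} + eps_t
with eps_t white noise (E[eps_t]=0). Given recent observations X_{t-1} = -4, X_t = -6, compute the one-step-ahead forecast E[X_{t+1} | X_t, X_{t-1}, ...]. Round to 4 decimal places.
E[X_{t+1} \mid \mathcal F_t] = -5.8480

For an AR(p) model X_t = c + sum_i phi_i X_{t-i} + eps_t, the
one-step-ahead conditional mean is
  E[X_{t+1} | X_t, ...] = c + sum_i phi_i X_{t+1-i}.
Substitute known values:
  E[X_{t+1} | ...] = -2 + (0.622) * (-6) + (0.029) * (-4)
                   = -5.8480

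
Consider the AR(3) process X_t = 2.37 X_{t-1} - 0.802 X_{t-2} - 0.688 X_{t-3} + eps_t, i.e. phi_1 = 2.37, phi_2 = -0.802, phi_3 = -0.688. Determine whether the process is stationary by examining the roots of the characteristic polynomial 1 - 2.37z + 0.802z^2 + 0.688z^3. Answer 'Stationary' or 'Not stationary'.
\text{Not stationary}

The AR(p) characteristic polynomial is P(z) = 1 - 2.37z + 0.802z^2 + 0.688z^3.
Stationarity requires all roots to lie outside the unit circle, i.e. |z| > 1 for every root.
Degree 3: look for a simple real root z0 first, then factor out (1 - z/z0) and solve the remaining quadratic.
Testing z0 = 0.625: P(0.625) = 1 + (-2.37)(0.625) + (0.802)(0.625)^2 + (0.688)(0.625)^3
  = 1 + (-1.48125) + (0.313281) + (0.167969) = 0.  So z_0 = 0.625 is a root, |z_0| = 0.625.
Divide out the factor (1 - 1.6 z) = (1 - z/z0) (since 1/z0 = 1.6):
  P(z) = (1 - 1.6 z)(1 + (-0.77) z + (-0.43) z^2)
  [check: z-coef -0.77 - (1.6) = -2.37; z^2-coef -0.43 - (1.6)(-0.77) = 0.802; z^3-coef -(1.6)(-0.43) = 0.688.]
Remaining roots from the quadratic factor 1 + (-0.77) z + (-0.43) z^2:
  Set 1 + (-0.77) z + (-0.43) z^2 = 0, i.e. a z^2 + b z + c = 0 with a = -0.43, b = -0.77, c = 1.
  Discriminant D = b^2 - 4ac = (-0.77)^2 - 4*(-0.43)*1 = 0.5929 - (-1.72) = 2.3129.
  D >= 0, so the roots are real: z = (-b +/- sqrt(D)) / (2a) = (0.77 +/- 1.520822) / (-0.86).
    z_1 = (0.77 + 1.520822) / (-0.86) = -2.6637,   |z_1| = 2.6637.
    z_2 = (0.77 - 1.520822) / (-0.86) = 0.873,   |z_2| = 0.873.
Moduli of all roots: 0.6250, 2.6637, 0.8730.
All moduli strictly greater than 1? No.
Verdict: Not stationary.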